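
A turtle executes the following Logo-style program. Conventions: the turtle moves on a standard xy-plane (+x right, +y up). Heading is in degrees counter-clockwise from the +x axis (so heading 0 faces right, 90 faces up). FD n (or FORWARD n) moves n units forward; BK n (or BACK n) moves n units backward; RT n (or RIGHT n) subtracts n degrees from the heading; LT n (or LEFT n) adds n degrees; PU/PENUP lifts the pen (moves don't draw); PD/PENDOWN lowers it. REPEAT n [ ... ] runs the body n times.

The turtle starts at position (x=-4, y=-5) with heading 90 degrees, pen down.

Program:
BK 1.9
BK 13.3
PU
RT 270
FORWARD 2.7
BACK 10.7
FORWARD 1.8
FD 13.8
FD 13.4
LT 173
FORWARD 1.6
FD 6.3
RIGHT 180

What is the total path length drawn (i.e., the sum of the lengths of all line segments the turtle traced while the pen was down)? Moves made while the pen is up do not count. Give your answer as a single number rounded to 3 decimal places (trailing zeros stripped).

Executing turtle program step by step:
Start: pos=(-4,-5), heading=90, pen down
BK 1.9: (-4,-5) -> (-4,-6.9) [heading=90, draw]
BK 13.3: (-4,-6.9) -> (-4,-20.2) [heading=90, draw]
PU: pen up
RT 270: heading 90 -> 180
FD 2.7: (-4,-20.2) -> (-6.7,-20.2) [heading=180, move]
BK 10.7: (-6.7,-20.2) -> (4,-20.2) [heading=180, move]
FD 1.8: (4,-20.2) -> (2.2,-20.2) [heading=180, move]
FD 13.8: (2.2,-20.2) -> (-11.6,-20.2) [heading=180, move]
FD 13.4: (-11.6,-20.2) -> (-25,-20.2) [heading=180, move]
LT 173: heading 180 -> 353
FD 1.6: (-25,-20.2) -> (-23.412,-20.395) [heading=353, move]
FD 6.3: (-23.412,-20.395) -> (-17.159,-21.163) [heading=353, move]
RT 180: heading 353 -> 173
Final: pos=(-17.159,-21.163), heading=173, 2 segment(s) drawn

Segment lengths:
  seg 1: (-4,-5) -> (-4,-6.9), length = 1.9
  seg 2: (-4,-6.9) -> (-4,-20.2), length = 13.3
Total = 15.2

Answer: 15.2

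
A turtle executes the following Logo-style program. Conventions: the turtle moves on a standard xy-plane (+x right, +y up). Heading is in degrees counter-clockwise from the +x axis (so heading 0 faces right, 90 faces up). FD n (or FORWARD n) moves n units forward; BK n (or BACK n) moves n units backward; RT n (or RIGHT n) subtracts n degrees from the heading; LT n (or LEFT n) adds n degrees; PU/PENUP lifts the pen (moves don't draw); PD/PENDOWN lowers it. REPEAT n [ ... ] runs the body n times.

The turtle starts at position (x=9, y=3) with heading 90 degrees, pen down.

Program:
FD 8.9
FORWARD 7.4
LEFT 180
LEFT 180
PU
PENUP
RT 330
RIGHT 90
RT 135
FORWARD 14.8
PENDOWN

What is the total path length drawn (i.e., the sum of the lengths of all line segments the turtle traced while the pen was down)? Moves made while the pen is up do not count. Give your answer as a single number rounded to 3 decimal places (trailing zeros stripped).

Executing turtle program step by step:
Start: pos=(9,3), heading=90, pen down
FD 8.9: (9,3) -> (9,11.9) [heading=90, draw]
FD 7.4: (9,11.9) -> (9,19.3) [heading=90, draw]
LT 180: heading 90 -> 270
LT 180: heading 270 -> 90
PU: pen up
PU: pen up
RT 330: heading 90 -> 120
RT 90: heading 120 -> 30
RT 135: heading 30 -> 255
FD 14.8: (9,19.3) -> (5.169,5.004) [heading=255, move]
PD: pen down
Final: pos=(5.169,5.004), heading=255, 2 segment(s) drawn

Segment lengths:
  seg 1: (9,3) -> (9,11.9), length = 8.9
  seg 2: (9,11.9) -> (9,19.3), length = 7.4
Total = 16.3

Answer: 16.3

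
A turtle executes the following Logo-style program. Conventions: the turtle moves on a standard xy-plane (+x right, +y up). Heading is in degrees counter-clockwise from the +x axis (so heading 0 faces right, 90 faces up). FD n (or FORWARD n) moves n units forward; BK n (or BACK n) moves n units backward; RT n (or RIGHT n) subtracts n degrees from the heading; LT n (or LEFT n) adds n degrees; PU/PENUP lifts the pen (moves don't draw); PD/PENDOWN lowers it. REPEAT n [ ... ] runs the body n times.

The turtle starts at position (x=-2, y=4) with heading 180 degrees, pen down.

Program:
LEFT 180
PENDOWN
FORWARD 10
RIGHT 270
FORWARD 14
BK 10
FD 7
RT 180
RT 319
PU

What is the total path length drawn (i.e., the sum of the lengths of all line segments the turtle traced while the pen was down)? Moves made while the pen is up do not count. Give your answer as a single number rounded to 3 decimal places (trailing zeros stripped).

Executing turtle program step by step:
Start: pos=(-2,4), heading=180, pen down
LT 180: heading 180 -> 0
PD: pen down
FD 10: (-2,4) -> (8,4) [heading=0, draw]
RT 270: heading 0 -> 90
FD 14: (8,4) -> (8,18) [heading=90, draw]
BK 10: (8,18) -> (8,8) [heading=90, draw]
FD 7: (8,8) -> (8,15) [heading=90, draw]
RT 180: heading 90 -> 270
RT 319: heading 270 -> 311
PU: pen up
Final: pos=(8,15), heading=311, 4 segment(s) drawn

Segment lengths:
  seg 1: (-2,4) -> (8,4), length = 10
  seg 2: (8,4) -> (8,18), length = 14
  seg 3: (8,18) -> (8,8), length = 10
  seg 4: (8,8) -> (8,15), length = 7
Total = 41

Answer: 41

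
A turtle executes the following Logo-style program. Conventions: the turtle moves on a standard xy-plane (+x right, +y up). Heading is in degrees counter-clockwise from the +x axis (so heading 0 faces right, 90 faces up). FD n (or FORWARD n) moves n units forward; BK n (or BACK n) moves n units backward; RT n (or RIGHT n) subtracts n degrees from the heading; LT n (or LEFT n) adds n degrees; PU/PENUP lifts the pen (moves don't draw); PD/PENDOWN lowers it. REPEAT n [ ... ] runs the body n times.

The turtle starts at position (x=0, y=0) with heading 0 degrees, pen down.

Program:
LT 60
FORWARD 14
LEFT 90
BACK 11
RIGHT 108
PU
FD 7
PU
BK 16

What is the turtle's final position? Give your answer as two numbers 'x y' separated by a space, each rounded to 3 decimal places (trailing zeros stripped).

Executing turtle program step by step:
Start: pos=(0,0), heading=0, pen down
LT 60: heading 0 -> 60
FD 14: (0,0) -> (7,12.124) [heading=60, draw]
LT 90: heading 60 -> 150
BK 11: (7,12.124) -> (16.526,6.624) [heading=150, draw]
RT 108: heading 150 -> 42
PU: pen up
FD 7: (16.526,6.624) -> (21.728,11.308) [heading=42, move]
PU: pen up
BK 16: (21.728,11.308) -> (9.838,0.602) [heading=42, move]
Final: pos=(9.838,0.602), heading=42, 2 segment(s) drawn

Answer: 9.838 0.602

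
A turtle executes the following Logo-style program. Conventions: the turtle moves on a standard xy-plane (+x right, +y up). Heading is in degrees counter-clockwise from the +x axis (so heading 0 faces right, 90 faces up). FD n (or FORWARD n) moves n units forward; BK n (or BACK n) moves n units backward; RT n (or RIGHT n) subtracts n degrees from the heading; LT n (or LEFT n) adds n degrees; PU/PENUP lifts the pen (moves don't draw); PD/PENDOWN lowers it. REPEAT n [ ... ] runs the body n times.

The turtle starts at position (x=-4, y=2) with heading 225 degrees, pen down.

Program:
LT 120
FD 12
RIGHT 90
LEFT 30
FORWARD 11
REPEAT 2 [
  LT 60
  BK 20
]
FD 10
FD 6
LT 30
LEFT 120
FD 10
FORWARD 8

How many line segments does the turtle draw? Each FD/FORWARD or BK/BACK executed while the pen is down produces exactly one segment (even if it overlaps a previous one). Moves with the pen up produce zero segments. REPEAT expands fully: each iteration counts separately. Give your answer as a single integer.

Answer: 8

Derivation:
Executing turtle program step by step:
Start: pos=(-4,2), heading=225, pen down
LT 120: heading 225 -> 345
FD 12: (-4,2) -> (7.591,-1.106) [heading=345, draw]
RT 90: heading 345 -> 255
LT 30: heading 255 -> 285
FD 11: (7.591,-1.106) -> (10.438,-11.731) [heading=285, draw]
REPEAT 2 [
  -- iteration 1/2 --
  LT 60: heading 285 -> 345
  BK 20: (10.438,-11.731) -> (-8.88,-6.555) [heading=345, draw]
  -- iteration 2/2 --
  LT 60: heading 345 -> 45
  BK 20: (-8.88,-6.555) -> (-23.023,-20.697) [heading=45, draw]
]
FD 10: (-23.023,-20.697) -> (-15.951,-13.626) [heading=45, draw]
FD 6: (-15.951,-13.626) -> (-11.709,-9.383) [heading=45, draw]
LT 30: heading 45 -> 75
LT 120: heading 75 -> 195
FD 10: (-11.709,-9.383) -> (-21.368,-11.971) [heading=195, draw]
FD 8: (-21.368,-11.971) -> (-29.095,-14.042) [heading=195, draw]
Final: pos=(-29.095,-14.042), heading=195, 8 segment(s) drawn
Segments drawn: 8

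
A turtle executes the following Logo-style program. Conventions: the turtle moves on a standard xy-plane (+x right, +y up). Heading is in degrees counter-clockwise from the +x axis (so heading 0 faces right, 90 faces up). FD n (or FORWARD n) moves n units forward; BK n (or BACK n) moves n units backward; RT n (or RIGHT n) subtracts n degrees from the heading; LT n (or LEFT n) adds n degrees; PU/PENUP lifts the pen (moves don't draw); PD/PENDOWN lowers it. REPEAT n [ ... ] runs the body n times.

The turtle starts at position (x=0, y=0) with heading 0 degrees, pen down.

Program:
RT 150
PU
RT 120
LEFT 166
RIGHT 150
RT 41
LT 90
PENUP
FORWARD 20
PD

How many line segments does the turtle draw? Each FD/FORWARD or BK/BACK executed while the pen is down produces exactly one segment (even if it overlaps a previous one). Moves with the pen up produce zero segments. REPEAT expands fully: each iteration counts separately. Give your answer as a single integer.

Executing turtle program step by step:
Start: pos=(0,0), heading=0, pen down
RT 150: heading 0 -> 210
PU: pen up
RT 120: heading 210 -> 90
LT 166: heading 90 -> 256
RT 150: heading 256 -> 106
RT 41: heading 106 -> 65
LT 90: heading 65 -> 155
PU: pen up
FD 20: (0,0) -> (-18.126,8.452) [heading=155, move]
PD: pen down
Final: pos=(-18.126,8.452), heading=155, 0 segment(s) drawn
Segments drawn: 0

Answer: 0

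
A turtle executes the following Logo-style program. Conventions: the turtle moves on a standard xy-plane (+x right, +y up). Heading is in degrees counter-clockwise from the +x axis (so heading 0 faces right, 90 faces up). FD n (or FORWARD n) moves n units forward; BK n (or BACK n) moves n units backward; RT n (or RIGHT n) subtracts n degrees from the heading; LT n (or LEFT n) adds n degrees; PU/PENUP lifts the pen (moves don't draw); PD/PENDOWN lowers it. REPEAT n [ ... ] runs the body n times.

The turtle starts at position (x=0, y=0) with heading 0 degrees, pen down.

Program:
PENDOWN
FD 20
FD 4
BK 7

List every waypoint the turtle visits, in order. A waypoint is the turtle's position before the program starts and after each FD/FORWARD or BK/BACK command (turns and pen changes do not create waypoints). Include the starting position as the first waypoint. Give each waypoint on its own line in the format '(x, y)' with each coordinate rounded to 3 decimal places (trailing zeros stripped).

Executing turtle program step by step:
Start: pos=(0,0), heading=0, pen down
PD: pen down
FD 20: (0,0) -> (20,0) [heading=0, draw]
FD 4: (20,0) -> (24,0) [heading=0, draw]
BK 7: (24,0) -> (17,0) [heading=0, draw]
Final: pos=(17,0), heading=0, 3 segment(s) drawn
Waypoints (4 total):
(0, 0)
(20, 0)
(24, 0)
(17, 0)

Answer: (0, 0)
(20, 0)
(24, 0)
(17, 0)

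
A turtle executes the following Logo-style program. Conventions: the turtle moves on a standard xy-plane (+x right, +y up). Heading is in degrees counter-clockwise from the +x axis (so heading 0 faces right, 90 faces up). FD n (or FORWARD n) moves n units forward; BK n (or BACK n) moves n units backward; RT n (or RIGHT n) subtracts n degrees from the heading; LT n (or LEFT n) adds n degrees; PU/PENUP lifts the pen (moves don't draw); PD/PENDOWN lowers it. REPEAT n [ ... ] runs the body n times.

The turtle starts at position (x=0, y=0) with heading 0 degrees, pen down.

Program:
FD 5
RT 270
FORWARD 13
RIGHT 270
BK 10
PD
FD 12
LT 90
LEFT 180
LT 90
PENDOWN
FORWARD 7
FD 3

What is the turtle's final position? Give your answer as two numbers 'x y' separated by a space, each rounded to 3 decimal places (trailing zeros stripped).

Answer: -7 13

Derivation:
Executing turtle program step by step:
Start: pos=(0,0), heading=0, pen down
FD 5: (0,0) -> (5,0) [heading=0, draw]
RT 270: heading 0 -> 90
FD 13: (5,0) -> (5,13) [heading=90, draw]
RT 270: heading 90 -> 180
BK 10: (5,13) -> (15,13) [heading=180, draw]
PD: pen down
FD 12: (15,13) -> (3,13) [heading=180, draw]
LT 90: heading 180 -> 270
LT 180: heading 270 -> 90
LT 90: heading 90 -> 180
PD: pen down
FD 7: (3,13) -> (-4,13) [heading=180, draw]
FD 3: (-4,13) -> (-7,13) [heading=180, draw]
Final: pos=(-7,13), heading=180, 6 segment(s) drawn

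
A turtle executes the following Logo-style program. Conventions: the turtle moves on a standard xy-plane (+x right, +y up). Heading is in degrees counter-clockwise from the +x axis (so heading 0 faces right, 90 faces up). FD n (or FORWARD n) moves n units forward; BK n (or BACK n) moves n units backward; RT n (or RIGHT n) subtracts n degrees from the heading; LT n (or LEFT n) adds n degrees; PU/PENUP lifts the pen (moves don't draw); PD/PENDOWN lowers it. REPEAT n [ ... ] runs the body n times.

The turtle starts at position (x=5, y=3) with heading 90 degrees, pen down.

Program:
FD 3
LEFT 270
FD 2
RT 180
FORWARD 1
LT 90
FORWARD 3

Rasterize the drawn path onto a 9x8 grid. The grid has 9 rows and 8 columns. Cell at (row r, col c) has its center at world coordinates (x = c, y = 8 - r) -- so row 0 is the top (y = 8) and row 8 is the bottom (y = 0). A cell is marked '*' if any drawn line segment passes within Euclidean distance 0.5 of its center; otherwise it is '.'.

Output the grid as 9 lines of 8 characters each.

Segment 0: (5,3) -> (5,6)
Segment 1: (5,6) -> (7,6)
Segment 2: (7,6) -> (6,6)
Segment 3: (6,6) -> (6,3)

Answer: ........
........
.....***
.....**.
.....**.
.....**.
........
........
........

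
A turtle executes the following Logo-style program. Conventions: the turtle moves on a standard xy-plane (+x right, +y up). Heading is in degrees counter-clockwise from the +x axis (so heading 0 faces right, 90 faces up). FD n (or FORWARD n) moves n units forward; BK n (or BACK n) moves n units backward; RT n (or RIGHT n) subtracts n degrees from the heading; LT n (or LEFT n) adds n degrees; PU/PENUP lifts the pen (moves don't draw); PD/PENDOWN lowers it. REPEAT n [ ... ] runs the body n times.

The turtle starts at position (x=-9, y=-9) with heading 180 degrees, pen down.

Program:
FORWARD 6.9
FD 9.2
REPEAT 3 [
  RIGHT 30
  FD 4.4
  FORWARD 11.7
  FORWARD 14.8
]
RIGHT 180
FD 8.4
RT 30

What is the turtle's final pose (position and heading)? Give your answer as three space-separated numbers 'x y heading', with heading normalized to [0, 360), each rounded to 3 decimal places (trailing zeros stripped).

Answer: -67.31 55.71 240

Derivation:
Executing turtle program step by step:
Start: pos=(-9,-9), heading=180, pen down
FD 6.9: (-9,-9) -> (-15.9,-9) [heading=180, draw]
FD 9.2: (-15.9,-9) -> (-25.1,-9) [heading=180, draw]
REPEAT 3 [
  -- iteration 1/3 --
  RT 30: heading 180 -> 150
  FD 4.4: (-25.1,-9) -> (-28.911,-6.8) [heading=150, draw]
  FD 11.7: (-28.911,-6.8) -> (-39.043,-0.95) [heading=150, draw]
  FD 14.8: (-39.043,-0.95) -> (-51.86,6.45) [heading=150, draw]
  -- iteration 2/3 --
  RT 30: heading 150 -> 120
  FD 4.4: (-51.86,6.45) -> (-54.06,10.261) [heading=120, draw]
  FD 11.7: (-54.06,10.261) -> (-59.91,20.393) [heading=120, draw]
  FD 14.8: (-59.91,20.393) -> (-67.31,33.21) [heading=120, draw]
  -- iteration 3/3 --
  RT 30: heading 120 -> 90
  FD 4.4: (-67.31,33.21) -> (-67.31,37.61) [heading=90, draw]
  FD 11.7: (-67.31,37.61) -> (-67.31,49.31) [heading=90, draw]
  FD 14.8: (-67.31,49.31) -> (-67.31,64.11) [heading=90, draw]
]
RT 180: heading 90 -> 270
FD 8.4: (-67.31,64.11) -> (-67.31,55.71) [heading=270, draw]
RT 30: heading 270 -> 240
Final: pos=(-67.31,55.71), heading=240, 12 segment(s) drawn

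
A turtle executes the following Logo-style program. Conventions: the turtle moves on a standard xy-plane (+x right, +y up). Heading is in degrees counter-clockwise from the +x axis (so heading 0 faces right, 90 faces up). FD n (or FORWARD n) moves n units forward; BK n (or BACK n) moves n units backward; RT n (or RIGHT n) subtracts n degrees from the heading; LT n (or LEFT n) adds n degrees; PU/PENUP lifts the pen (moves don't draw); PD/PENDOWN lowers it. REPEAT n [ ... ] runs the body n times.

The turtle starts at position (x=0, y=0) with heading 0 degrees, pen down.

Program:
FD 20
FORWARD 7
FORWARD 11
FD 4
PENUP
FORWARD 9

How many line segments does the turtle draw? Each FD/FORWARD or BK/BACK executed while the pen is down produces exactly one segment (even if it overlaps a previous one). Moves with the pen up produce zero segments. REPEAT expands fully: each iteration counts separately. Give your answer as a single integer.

Executing turtle program step by step:
Start: pos=(0,0), heading=0, pen down
FD 20: (0,0) -> (20,0) [heading=0, draw]
FD 7: (20,0) -> (27,0) [heading=0, draw]
FD 11: (27,0) -> (38,0) [heading=0, draw]
FD 4: (38,0) -> (42,0) [heading=0, draw]
PU: pen up
FD 9: (42,0) -> (51,0) [heading=0, move]
Final: pos=(51,0), heading=0, 4 segment(s) drawn
Segments drawn: 4

Answer: 4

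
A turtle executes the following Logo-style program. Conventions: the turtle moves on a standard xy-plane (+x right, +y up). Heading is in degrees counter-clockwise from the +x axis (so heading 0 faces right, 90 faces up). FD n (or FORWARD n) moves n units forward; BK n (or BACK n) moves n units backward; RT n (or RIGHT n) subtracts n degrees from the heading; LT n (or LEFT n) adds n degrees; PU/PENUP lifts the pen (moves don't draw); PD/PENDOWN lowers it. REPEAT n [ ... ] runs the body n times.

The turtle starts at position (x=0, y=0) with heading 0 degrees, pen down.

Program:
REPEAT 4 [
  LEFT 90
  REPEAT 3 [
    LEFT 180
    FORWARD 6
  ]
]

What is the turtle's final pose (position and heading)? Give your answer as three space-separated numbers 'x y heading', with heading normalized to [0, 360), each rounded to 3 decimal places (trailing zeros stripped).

Answer: 0 0 0

Derivation:
Executing turtle program step by step:
Start: pos=(0,0), heading=0, pen down
REPEAT 4 [
  -- iteration 1/4 --
  LT 90: heading 0 -> 90
  REPEAT 3 [
    -- iteration 1/3 --
    LT 180: heading 90 -> 270
    FD 6: (0,0) -> (0,-6) [heading=270, draw]
    -- iteration 2/3 --
    LT 180: heading 270 -> 90
    FD 6: (0,-6) -> (0,0) [heading=90, draw]
    -- iteration 3/3 --
    LT 180: heading 90 -> 270
    FD 6: (0,0) -> (0,-6) [heading=270, draw]
  ]
  -- iteration 2/4 --
  LT 90: heading 270 -> 0
  REPEAT 3 [
    -- iteration 1/3 --
    LT 180: heading 0 -> 180
    FD 6: (0,-6) -> (-6,-6) [heading=180, draw]
    -- iteration 2/3 --
    LT 180: heading 180 -> 0
    FD 6: (-6,-6) -> (0,-6) [heading=0, draw]
    -- iteration 3/3 --
    LT 180: heading 0 -> 180
    FD 6: (0,-6) -> (-6,-6) [heading=180, draw]
  ]
  -- iteration 3/4 --
  LT 90: heading 180 -> 270
  REPEAT 3 [
    -- iteration 1/3 --
    LT 180: heading 270 -> 90
    FD 6: (-6,-6) -> (-6,0) [heading=90, draw]
    -- iteration 2/3 --
    LT 180: heading 90 -> 270
    FD 6: (-6,0) -> (-6,-6) [heading=270, draw]
    -- iteration 3/3 --
    LT 180: heading 270 -> 90
    FD 6: (-6,-6) -> (-6,0) [heading=90, draw]
  ]
  -- iteration 4/4 --
  LT 90: heading 90 -> 180
  REPEAT 3 [
    -- iteration 1/3 --
    LT 180: heading 180 -> 0
    FD 6: (-6,0) -> (0,0) [heading=0, draw]
    -- iteration 2/3 --
    LT 180: heading 0 -> 180
    FD 6: (0,0) -> (-6,0) [heading=180, draw]
    -- iteration 3/3 --
    LT 180: heading 180 -> 0
    FD 6: (-6,0) -> (0,0) [heading=0, draw]
  ]
]
Final: pos=(0,0), heading=0, 12 segment(s) drawn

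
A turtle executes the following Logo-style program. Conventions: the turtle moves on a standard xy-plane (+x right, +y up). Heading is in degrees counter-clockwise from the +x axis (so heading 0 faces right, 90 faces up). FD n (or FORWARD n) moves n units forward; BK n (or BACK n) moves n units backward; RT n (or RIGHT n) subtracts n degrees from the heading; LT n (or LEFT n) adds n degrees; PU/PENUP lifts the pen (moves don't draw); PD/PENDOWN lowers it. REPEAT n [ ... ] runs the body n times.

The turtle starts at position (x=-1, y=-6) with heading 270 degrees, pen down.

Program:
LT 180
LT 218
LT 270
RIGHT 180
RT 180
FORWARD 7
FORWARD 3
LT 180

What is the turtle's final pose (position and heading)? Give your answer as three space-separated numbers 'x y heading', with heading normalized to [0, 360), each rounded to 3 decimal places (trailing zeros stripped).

Executing turtle program step by step:
Start: pos=(-1,-6), heading=270, pen down
LT 180: heading 270 -> 90
LT 218: heading 90 -> 308
LT 270: heading 308 -> 218
RT 180: heading 218 -> 38
RT 180: heading 38 -> 218
FD 7: (-1,-6) -> (-6.516,-10.31) [heading=218, draw]
FD 3: (-6.516,-10.31) -> (-8.88,-12.157) [heading=218, draw]
LT 180: heading 218 -> 38
Final: pos=(-8.88,-12.157), heading=38, 2 segment(s) drawn

Answer: -8.88 -12.157 38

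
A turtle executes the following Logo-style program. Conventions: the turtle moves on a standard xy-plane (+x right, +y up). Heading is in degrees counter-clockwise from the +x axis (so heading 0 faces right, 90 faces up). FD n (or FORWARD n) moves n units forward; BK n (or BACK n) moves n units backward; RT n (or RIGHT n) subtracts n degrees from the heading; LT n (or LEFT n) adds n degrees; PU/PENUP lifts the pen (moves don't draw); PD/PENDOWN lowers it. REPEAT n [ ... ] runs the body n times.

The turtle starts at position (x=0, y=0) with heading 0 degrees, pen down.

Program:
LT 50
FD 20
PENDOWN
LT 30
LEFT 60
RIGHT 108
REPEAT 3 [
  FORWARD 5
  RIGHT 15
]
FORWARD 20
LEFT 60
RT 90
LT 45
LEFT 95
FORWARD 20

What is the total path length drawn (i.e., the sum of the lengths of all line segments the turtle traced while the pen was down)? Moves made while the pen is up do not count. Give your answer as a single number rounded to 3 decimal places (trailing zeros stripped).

Answer: 75

Derivation:
Executing turtle program step by step:
Start: pos=(0,0), heading=0, pen down
LT 50: heading 0 -> 50
FD 20: (0,0) -> (12.856,15.321) [heading=50, draw]
PD: pen down
LT 30: heading 50 -> 80
LT 60: heading 80 -> 140
RT 108: heading 140 -> 32
REPEAT 3 [
  -- iteration 1/3 --
  FD 5: (12.856,15.321) -> (17.096,17.97) [heading=32, draw]
  RT 15: heading 32 -> 17
  -- iteration 2/3 --
  FD 5: (17.096,17.97) -> (21.878,19.432) [heading=17, draw]
  RT 15: heading 17 -> 2
  -- iteration 3/3 --
  FD 5: (21.878,19.432) -> (26.874,19.607) [heading=2, draw]
  RT 15: heading 2 -> 347
]
FD 20: (26.874,19.607) -> (46.362,15.108) [heading=347, draw]
LT 60: heading 347 -> 47
RT 90: heading 47 -> 317
LT 45: heading 317 -> 2
LT 95: heading 2 -> 97
FD 20: (46.362,15.108) -> (43.924,34.959) [heading=97, draw]
Final: pos=(43.924,34.959), heading=97, 6 segment(s) drawn

Segment lengths:
  seg 1: (0,0) -> (12.856,15.321), length = 20
  seg 2: (12.856,15.321) -> (17.096,17.97), length = 5
  seg 3: (17.096,17.97) -> (21.878,19.432), length = 5
  seg 4: (21.878,19.432) -> (26.874,19.607), length = 5
  seg 5: (26.874,19.607) -> (46.362,15.108), length = 20
  seg 6: (46.362,15.108) -> (43.924,34.959), length = 20
Total = 75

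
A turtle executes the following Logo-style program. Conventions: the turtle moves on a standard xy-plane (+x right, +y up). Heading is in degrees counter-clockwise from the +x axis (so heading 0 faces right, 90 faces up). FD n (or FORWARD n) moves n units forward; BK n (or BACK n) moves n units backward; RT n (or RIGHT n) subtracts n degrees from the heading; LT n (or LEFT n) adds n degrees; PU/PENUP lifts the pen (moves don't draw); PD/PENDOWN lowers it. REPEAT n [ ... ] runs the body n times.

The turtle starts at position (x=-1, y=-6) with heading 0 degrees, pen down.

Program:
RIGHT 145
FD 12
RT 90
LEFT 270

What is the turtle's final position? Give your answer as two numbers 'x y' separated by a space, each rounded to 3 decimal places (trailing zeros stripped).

Executing turtle program step by step:
Start: pos=(-1,-6), heading=0, pen down
RT 145: heading 0 -> 215
FD 12: (-1,-6) -> (-10.83,-12.883) [heading=215, draw]
RT 90: heading 215 -> 125
LT 270: heading 125 -> 35
Final: pos=(-10.83,-12.883), heading=35, 1 segment(s) drawn

Answer: -10.83 -12.883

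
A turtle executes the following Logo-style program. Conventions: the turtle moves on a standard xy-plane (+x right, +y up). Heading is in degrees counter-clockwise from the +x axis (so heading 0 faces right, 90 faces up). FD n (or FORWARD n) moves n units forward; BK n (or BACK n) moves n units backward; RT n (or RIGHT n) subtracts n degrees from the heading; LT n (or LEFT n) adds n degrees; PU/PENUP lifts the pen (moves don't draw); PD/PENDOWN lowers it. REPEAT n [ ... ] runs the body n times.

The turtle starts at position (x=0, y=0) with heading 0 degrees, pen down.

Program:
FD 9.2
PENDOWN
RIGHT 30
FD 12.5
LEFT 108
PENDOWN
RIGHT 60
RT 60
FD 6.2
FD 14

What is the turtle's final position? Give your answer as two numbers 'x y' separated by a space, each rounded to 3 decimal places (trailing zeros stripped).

Executing turtle program step by step:
Start: pos=(0,0), heading=0, pen down
FD 9.2: (0,0) -> (9.2,0) [heading=0, draw]
PD: pen down
RT 30: heading 0 -> 330
FD 12.5: (9.2,0) -> (20.025,-6.25) [heading=330, draw]
LT 108: heading 330 -> 78
PD: pen down
RT 60: heading 78 -> 18
RT 60: heading 18 -> 318
FD 6.2: (20.025,-6.25) -> (24.633,-10.399) [heading=318, draw]
FD 14: (24.633,-10.399) -> (35.037,-19.766) [heading=318, draw]
Final: pos=(35.037,-19.766), heading=318, 4 segment(s) drawn

Answer: 35.037 -19.766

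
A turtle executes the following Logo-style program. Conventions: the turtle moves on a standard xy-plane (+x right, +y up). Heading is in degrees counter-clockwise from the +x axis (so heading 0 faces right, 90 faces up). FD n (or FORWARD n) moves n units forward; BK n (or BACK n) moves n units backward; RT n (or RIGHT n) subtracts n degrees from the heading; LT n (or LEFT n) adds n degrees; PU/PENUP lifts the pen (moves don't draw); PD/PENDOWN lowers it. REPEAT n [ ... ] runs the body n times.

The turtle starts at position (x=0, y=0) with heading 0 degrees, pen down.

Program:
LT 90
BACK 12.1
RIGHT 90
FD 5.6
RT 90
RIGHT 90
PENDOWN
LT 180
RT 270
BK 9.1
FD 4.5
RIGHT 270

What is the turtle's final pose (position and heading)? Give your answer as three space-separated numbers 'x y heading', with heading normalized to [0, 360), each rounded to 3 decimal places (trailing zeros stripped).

Executing turtle program step by step:
Start: pos=(0,0), heading=0, pen down
LT 90: heading 0 -> 90
BK 12.1: (0,0) -> (0,-12.1) [heading=90, draw]
RT 90: heading 90 -> 0
FD 5.6: (0,-12.1) -> (5.6,-12.1) [heading=0, draw]
RT 90: heading 0 -> 270
RT 90: heading 270 -> 180
PD: pen down
LT 180: heading 180 -> 0
RT 270: heading 0 -> 90
BK 9.1: (5.6,-12.1) -> (5.6,-21.2) [heading=90, draw]
FD 4.5: (5.6,-21.2) -> (5.6,-16.7) [heading=90, draw]
RT 270: heading 90 -> 180
Final: pos=(5.6,-16.7), heading=180, 4 segment(s) drawn

Answer: 5.6 -16.7 180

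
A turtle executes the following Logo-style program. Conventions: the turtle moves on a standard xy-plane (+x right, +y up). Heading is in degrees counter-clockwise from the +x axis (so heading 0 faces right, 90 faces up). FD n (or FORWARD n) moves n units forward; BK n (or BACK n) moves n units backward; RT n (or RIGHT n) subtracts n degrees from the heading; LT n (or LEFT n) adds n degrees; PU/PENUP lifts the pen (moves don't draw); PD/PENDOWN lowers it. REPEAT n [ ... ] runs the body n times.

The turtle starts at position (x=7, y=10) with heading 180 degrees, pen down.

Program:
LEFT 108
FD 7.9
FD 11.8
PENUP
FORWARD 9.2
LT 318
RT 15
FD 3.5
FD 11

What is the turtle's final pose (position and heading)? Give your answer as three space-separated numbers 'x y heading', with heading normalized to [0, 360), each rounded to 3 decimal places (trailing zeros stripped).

Answer: 6.805 -28.754 231

Derivation:
Executing turtle program step by step:
Start: pos=(7,10), heading=180, pen down
LT 108: heading 180 -> 288
FD 7.9: (7,10) -> (9.441,2.487) [heading=288, draw]
FD 11.8: (9.441,2.487) -> (13.088,-8.736) [heading=288, draw]
PU: pen up
FD 9.2: (13.088,-8.736) -> (15.931,-17.486) [heading=288, move]
LT 318: heading 288 -> 246
RT 15: heading 246 -> 231
FD 3.5: (15.931,-17.486) -> (13.728,-20.206) [heading=231, move]
FD 11: (13.728,-20.206) -> (6.805,-28.754) [heading=231, move]
Final: pos=(6.805,-28.754), heading=231, 2 segment(s) drawn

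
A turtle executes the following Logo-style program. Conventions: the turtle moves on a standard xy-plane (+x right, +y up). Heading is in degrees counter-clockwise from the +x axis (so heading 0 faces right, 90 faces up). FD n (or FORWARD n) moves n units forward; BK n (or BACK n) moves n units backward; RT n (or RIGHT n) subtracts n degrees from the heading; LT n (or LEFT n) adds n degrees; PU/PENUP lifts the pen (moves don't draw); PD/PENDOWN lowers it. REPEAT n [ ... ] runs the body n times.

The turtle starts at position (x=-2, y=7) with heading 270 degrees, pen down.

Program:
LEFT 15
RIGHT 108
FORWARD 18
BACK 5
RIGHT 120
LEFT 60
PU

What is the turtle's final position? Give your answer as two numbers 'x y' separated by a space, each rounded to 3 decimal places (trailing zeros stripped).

Executing turtle program step by step:
Start: pos=(-2,7), heading=270, pen down
LT 15: heading 270 -> 285
RT 108: heading 285 -> 177
FD 18: (-2,7) -> (-19.975,7.942) [heading=177, draw]
BK 5: (-19.975,7.942) -> (-14.982,7.68) [heading=177, draw]
RT 120: heading 177 -> 57
LT 60: heading 57 -> 117
PU: pen up
Final: pos=(-14.982,7.68), heading=117, 2 segment(s) drawn

Answer: -14.982 7.68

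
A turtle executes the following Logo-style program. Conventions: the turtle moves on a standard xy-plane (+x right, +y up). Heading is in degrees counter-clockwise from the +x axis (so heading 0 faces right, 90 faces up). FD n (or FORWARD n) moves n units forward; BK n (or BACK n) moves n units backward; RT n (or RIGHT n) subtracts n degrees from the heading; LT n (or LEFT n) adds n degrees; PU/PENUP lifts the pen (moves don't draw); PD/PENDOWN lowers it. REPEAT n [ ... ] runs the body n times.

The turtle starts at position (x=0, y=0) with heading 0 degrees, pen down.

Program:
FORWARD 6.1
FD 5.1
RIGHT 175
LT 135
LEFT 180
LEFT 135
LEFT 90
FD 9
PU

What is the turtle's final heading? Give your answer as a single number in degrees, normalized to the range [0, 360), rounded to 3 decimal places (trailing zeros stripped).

Answer: 5

Derivation:
Executing turtle program step by step:
Start: pos=(0,0), heading=0, pen down
FD 6.1: (0,0) -> (6.1,0) [heading=0, draw]
FD 5.1: (6.1,0) -> (11.2,0) [heading=0, draw]
RT 175: heading 0 -> 185
LT 135: heading 185 -> 320
LT 180: heading 320 -> 140
LT 135: heading 140 -> 275
LT 90: heading 275 -> 5
FD 9: (11.2,0) -> (20.166,0.784) [heading=5, draw]
PU: pen up
Final: pos=(20.166,0.784), heading=5, 3 segment(s) drawn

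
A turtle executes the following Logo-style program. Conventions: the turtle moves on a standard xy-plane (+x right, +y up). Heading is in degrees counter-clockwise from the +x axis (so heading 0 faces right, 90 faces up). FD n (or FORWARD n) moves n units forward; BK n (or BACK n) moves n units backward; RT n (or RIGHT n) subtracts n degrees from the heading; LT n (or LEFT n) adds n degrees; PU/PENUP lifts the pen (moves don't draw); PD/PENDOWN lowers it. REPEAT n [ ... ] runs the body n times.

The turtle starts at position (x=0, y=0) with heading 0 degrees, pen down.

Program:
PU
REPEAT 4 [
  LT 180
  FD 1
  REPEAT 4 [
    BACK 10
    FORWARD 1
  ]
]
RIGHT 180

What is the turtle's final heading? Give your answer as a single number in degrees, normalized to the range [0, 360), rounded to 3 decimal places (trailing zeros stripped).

Executing turtle program step by step:
Start: pos=(0,0), heading=0, pen down
PU: pen up
REPEAT 4 [
  -- iteration 1/4 --
  LT 180: heading 0 -> 180
  FD 1: (0,0) -> (-1,0) [heading=180, move]
  REPEAT 4 [
    -- iteration 1/4 --
    BK 10: (-1,0) -> (9,0) [heading=180, move]
    FD 1: (9,0) -> (8,0) [heading=180, move]
    -- iteration 2/4 --
    BK 10: (8,0) -> (18,0) [heading=180, move]
    FD 1: (18,0) -> (17,0) [heading=180, move]
    -- iteration 3/4 --
    BK 10: (17,0) -> (27,0) [heading=180, move]
    FD 1: (27,0) -> (26,0) [heading=180, move]
    -- iteration 4/4 --
    BK 10: (26,0) -> (36,0) [heading=180, move]
    FD 1: (36,0) -> (35,0) [heading=180, move]
  ]
  -- iteration 2/4 --
  LT 180: heading 180 -> 0
  FD 1: (35,0) -> (36,0) [heading=0, move]
  REPEAT 4 [
    -- iteration 1/4 --
    BK 10: (36,0) -> (26,0) [heading=0, move]
    FD 1: (26,0) -> (27,0) [heading=0, move]
    -- iteration 2/4 --
    BK 10: (27,0) -> (17,0) [heading=0, move]
    FD 1: (17,0) -> (18,0) [heading=0, move]
    -- iteration 3/4 --
    BK 10: (18,0) -> (8,0) [heading=0, move]
    FD 1: (8,0) -> (9,0) [heading=0, move]
    -- iteration 4/4 --
    BK 10: (9,0) -> (-1,0) [heading=0, move]
    FD 1: (-1,0) -> (0,0) [heading=0, move]
  ]
  -- iteration 3/4 --
  LT 180: heading 0 -> 180
  FD 1: (0,0) -> (-1,0) [heading=180, move]
  REPEAT 4 [
    -- iteration 1/4 --
    BK 10: (-1,0) -> (9,0) [heading=180, move]
    FD 1: (9,0) -> (8,0) [heading=180, move]
    -- iteration 2/4 --
    BK 10: (8,0) -> (18,0) [heading=180, move]
    FD 1: (18,0) -> (17,0) [heading=180, move]
    -- iteration 3/4 --
    BK 10: (17,0) -> (27,0) [heading=180, move]
    FD 1: (27,0) -> (26,0) [heading=180, move]
    -- iteration 4/4 --
    BK 10: (26,0) -> (36,0) [heading=180, move]
    FD 1: (36,0) -> (35,0) [heading=180, move]
  ]
  -- iteration 4/4 --
  LT 180: heading 180 -> 0
  FD 1: (35,0) -> (36,0) [heading=0, move]
  REPEAT 4 [
    -- iteration 1/4 --
    BK 10: (36,0) -> (26,0) [heading=0, move]
    FD 1: (26,0) -> (27,0) [heading=0, move]
    -- iteration 2/4 --
    BK 10: (27,0) -> (17,0) [heading=0, move]
    FD 1: (17,0) -> (18,0) [heading=0, move]
    -- iteration 3/4 --
    BK 10: (18,0) -> (8,0) [heading=0, move]
    FD 1: (8,0) -> (9,0) [heading=0, move]
    -- iteration 4/4 --
    BK 10: (9,0) -> (-1,0) [heading=0, move]
    FD 1: (-1,0) -> (0,0) [heading=0, move]
  ]
]
RT 180: heading 0 -> 180
Final: pos=(0,0), heading=180, 0 segment(s) drawn

Answer: 180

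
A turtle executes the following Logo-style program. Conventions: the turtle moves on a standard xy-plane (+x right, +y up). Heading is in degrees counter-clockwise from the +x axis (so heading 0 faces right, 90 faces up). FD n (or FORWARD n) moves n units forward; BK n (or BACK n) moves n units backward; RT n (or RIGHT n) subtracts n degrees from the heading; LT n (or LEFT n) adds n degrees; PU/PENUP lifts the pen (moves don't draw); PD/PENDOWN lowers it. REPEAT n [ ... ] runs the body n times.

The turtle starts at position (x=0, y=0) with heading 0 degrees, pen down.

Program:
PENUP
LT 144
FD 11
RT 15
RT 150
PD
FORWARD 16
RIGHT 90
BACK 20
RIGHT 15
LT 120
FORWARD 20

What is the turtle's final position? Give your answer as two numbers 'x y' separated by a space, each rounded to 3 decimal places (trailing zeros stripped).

Answer: 33.096 17.313

Derivation:
Executing turtle program step by step:
Start: pos=(0,0), heading=0, pen down
PU: pen up
LT 144: heading 0 -> 144
FD 11: (0,0) -> (-8.899,6.466) [heading=144, move]
RT 15: heading 144 -> 129
RT 150: heading 129 -> 339
PD: pen down
FD 16: (-8.899,6.466) -> (6.038,0.732) [heading=339, draw]
RT 90: heading 339 -> 249
BK 20: (6.038,0.732) -> (13.205,19.403) [heading=249, draw]
RT 15: heading 249 -> 234
LT 120: heading 234 -> 354
FD 20: (13.205,19.403) -> (33.096,17.313) [heading=354, draw]
Final: pos=(33.096,17.313), heading=354, 3 segment(s) drawn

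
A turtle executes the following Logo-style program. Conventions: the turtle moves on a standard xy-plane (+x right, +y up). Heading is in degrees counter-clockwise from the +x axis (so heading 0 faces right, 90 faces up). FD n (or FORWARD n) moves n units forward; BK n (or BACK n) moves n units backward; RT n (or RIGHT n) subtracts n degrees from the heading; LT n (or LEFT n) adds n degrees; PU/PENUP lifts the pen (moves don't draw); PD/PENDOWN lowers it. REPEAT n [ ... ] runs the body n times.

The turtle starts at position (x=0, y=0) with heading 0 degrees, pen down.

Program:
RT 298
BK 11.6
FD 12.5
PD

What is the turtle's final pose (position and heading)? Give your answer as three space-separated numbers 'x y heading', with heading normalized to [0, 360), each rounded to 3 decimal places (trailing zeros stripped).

Executing turtle program step by step:
Start: pos=(0,0), heading=0, pen down
RT 298: heading 0 -> 62
BK 11.6: (0,0) -> (-5.446,-10.242) [heading=62, draw]
FD 12.5: (-5.446,-10.242) -> (0.423,0.795) [heading=62, draw]
PD: pen down
Final: pos=(0.423,0.795), heading=62, 2 segment(s) drawn

Answer: 0.423 0.795 62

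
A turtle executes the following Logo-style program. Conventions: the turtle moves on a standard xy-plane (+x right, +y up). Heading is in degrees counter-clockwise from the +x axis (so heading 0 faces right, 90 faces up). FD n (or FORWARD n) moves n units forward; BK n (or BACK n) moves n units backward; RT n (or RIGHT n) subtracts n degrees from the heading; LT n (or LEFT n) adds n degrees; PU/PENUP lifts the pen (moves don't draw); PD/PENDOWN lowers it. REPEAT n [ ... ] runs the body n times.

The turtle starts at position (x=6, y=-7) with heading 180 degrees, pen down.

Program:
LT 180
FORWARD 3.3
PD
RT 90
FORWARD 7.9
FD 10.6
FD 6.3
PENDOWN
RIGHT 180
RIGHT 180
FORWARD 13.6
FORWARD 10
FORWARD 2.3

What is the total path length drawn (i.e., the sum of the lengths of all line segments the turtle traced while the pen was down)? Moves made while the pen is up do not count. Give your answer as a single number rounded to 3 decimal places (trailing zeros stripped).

Executing turtle program step by step:
Start: pos=(6,-7), heading=180, pen down
LT 180: heading 180 -> 0
FD 3.3: (6,-7) -> (9.3,-7) [heading=0, draw]
PD: pen down
RT 90: heading 0 -> 270
FD 7.9: (9.3,-7) -> (9.3,-14.9) [heading=270, draw]
FD 10.6: (9.3,-14.9) -> (9.3,-25.5) [heading=270, draw]
FD 6.3: (9.3,-25.5) -> (9.3,-31.8) [heading=270, draw]
PD: pen down
RT 180: heading 270 -> 90
RT 180: heading 90 -> 270
FD 13.6: (9.3,-31.8) -> (9.3,-45.4) [heading=270, draw]
FD 10: (9.3,-45.4) -> (9.3,-55.4) [heading=270, draw]
FD 2.3: (9.3,-55.4) -> (9.3,-57.7) [heading=270, draw]
Final: pos=(9.3,-57.7), heading=270, 7 segment(s) drawn

Segment lengths:
  seg 1: (6,-7) -> (9.3,-7), length = 3.3
  seg 2: (9.3,-7) -> (9.3,-14.9), length = 7.9
  seg 3: (9.3,-14.9) -> (9.3,-25.5), length = 10.6
  seg 4: (9.3,-25.5) -> (9.3,-31.8), length = 6.3
  seg 5: (9.3,-31.8) -> (9.3,-45.4), length = 13.6
  seg 6: (9.3,-45.4) -> (9.3,-55.4), length = 10
  seg 7: (9.3,-55.4) -> (9.3,-57.7), length = 2.3
Total = 54

Answer: 54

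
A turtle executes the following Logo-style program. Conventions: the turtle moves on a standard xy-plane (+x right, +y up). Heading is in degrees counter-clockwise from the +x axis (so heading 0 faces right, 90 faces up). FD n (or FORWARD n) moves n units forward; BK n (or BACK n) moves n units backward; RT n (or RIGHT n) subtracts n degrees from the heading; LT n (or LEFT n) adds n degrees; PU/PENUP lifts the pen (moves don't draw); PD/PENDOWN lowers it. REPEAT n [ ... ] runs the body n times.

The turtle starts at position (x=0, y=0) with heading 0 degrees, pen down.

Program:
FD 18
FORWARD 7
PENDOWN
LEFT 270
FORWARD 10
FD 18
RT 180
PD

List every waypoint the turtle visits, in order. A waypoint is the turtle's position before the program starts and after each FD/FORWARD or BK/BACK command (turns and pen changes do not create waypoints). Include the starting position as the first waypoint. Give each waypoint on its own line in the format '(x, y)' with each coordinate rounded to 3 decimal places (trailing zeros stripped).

Answer: (0, 0)
(18, 0)
(25, 0)
(25, -10)
(25, -28)

Derivation:
Executing turtle program step by step:
Start: pos=(0,0), heading=0, pen down
FD 18: (0,0) -> (18,0) [heading=0, draw]
FD 7: (18,0) -> (25,0) [heading=0, draw]
PD: pen down
LT 270: heading 0 -> 270
FD 10: (25,0) -> (25,-10) [heading=270, draw]
FD 18: (25,-10) -> (25,-28) [heading=270, draw]
RT 180: heading 270 -> 90
PD: pen down
Final: pos=(25,-28), heading=90, 4 segment(s) drawn
Waypoints (5 total):
(0, 0)
(18, 0)
(25, 0)
(25, -10)
(25, -28)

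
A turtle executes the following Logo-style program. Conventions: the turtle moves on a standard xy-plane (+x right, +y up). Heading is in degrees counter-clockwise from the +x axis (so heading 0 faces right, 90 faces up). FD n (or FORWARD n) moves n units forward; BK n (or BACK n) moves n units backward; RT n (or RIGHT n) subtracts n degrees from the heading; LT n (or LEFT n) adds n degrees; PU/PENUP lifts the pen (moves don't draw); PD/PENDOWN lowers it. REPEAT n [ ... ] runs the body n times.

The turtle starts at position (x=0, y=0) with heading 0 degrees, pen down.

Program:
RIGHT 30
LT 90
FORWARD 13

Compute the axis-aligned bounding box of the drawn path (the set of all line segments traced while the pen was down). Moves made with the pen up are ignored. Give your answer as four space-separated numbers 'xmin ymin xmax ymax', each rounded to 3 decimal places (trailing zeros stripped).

Executing turtle program step by step:
Start: pos=(0,0), heading=0, pen down
RT 30: heading 0 -> 330
LT 90: heading 330 -> 60
FD 13: (0,0) -> (6.5,11.258) [heading=60, draw]
Final: pos=(6.5,11.258), heading=60, 1 segment(s) drawn

Segment endpoints: x in {0, 6.5}, y in {0, 11.258}
xmin=0, ymin=0, xmax=6.5, ymax=11.258

Answer: 0 0 6.5 11.258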